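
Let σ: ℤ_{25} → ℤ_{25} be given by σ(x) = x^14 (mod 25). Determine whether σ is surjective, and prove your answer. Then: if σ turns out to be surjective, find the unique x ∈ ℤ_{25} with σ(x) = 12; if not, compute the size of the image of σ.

11

σ(0) = 0^14 = 0.
σ(5): Repeated squaring mod 25: 5^1 ≡ 5, 5^2 ≡ 5² = 25 ≡ 0, 5^4 ≡ 0² = 0, 5^8 ≡ 0² = 0. Since 14 = 8 + 4 + 2, 5^14 ≡ 0·0·0: 0·0 = 0, then 0·0 = 0. So 5^14 ≡ 0 (mod 25).
So σ(0) = σ(5) = 0 while 0 ≠ 5, so σ is not injective.
A non-injective map from the 25-element set ℤ_{25} to itself takes at most 24 distinct values, so it cannot be surjective. Hence σ is not surjective.
Since σ is not surjective, we determine |image(σ)|. Computing x^14 mod 25 for each x (by repeated squaring, reducing mod 25 at every step), the values σ(0), σ(1), …, σ(24) are: 0, 1, 9, 19, 6, 0, 21, 24, 4, 11, 0, 16, 14, 14, 16, 0, 11, 4, 24, 21, 0, 6, 19, 9, 1.
The distinct values are {0, 1, 4, 6, 9, 11, 14, 16, 19, 21, 24}; there are 11 of them.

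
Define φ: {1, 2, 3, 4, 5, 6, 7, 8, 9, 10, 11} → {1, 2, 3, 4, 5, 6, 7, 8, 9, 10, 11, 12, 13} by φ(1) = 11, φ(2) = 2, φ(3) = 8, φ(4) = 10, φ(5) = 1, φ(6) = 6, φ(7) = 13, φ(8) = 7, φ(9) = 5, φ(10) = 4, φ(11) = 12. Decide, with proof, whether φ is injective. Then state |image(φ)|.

The values φ(1), …, φ(11) are 11, 2, 8, 10, 1, 6, 13, 7, 5, 4, 12 — all distinct.
So φ(x_1) = φ(x_2) only when x_1 = x_2, and φ is injective.
The image of φ is {1, 2, 4, 5, 6, 7, 8, 10, 11, 12, 13}, which has 11 elements.

11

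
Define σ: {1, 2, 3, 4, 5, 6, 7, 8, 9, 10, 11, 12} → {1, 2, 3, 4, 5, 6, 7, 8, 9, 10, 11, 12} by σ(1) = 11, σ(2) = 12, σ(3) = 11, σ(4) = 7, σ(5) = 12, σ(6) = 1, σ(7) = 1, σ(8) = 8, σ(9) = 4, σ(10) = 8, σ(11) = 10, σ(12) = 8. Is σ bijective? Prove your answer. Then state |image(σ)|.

σ(1) = 11 = σ(3) with 1 ≠ 3, so σ is not injective, hence not bijective.
The image of σ is {1, 4, 7, 8, 10, 11, 12}, which has 7 elements.

7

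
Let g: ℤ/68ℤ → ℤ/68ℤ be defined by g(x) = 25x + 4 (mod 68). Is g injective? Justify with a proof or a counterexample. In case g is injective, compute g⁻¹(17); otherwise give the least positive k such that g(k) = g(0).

25

If g(x_1) = g(x_2), then 25x_1 ≡ 25x_2 (mod 68). Because gcd(25, 68) = 1, we may cancel 25 to get x_1 ≡ x_2 (mod 68).
So g is injective.
We now compute 25⁻¹ mod 68 explicitly. Euclid's algorithm: 68 = 2·25 + 18, 25 = 1·18 + 7, 18 = 2·7 + 4, 7 = 1·4 + 3, 4 = 1·3 + 1; back-substituting gives 1 = 49·25 − 18·68, so 25⁻¹ ≡ 49 (mod 68).
Since g is injective, we compute g⁻¹(17): solve 25x + 4 ≡ 17 (mod 68), i.e. 25x ≡ 13 (mod 68).
Multiplying by 25⁻¹ = 49 gives x ≡ 49·13 = 637 = 9·68 + 25 ≡ 25 (mod 68).
Check: g(25) = 25·25 + 4 = 629 = 9·68 + 17 ≡ 17 (mod 68).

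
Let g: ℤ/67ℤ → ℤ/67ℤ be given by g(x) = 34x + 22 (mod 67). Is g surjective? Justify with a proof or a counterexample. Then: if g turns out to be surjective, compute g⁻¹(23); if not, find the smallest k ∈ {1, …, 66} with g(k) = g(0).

Since gcd(34, 67) = 1, 34 is invertible modulo 67. Euclid's algorithm: 67 = 1·34 + 33, 34 = 1·33 + 1; back-substituting gives 1 = 2·34 − 1·67, so 34⁻¹ ≡ 2 (mod 67).
Then y ↦ 2(y − 22) is a two-sided inverse to g, so every y ∈ ℤ/67ℤ has a preimage.
So g is surjective.
Since g is surjective, we find g⁻¹(23): we need 34x ≡ 23 − 22 ≡ 1 (mod 67). Using 34⁻¹ = 2: x ≡ 2·1 = 2, so x = 2.
Check: g(2) = 34·2 + 22 = 90 = 1·67 + 23 ≡ 23 (mod 67).

2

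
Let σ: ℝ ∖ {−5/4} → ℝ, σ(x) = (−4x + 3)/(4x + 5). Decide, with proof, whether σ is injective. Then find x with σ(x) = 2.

-7/12

Suppose σ(u) = σ(v). Cross-multiplying: (−4u + 3)(4v + 5) = (−4v + 3)(4u + 5).
Expanding both sides and cancelling the symmetric terms leaves −32·(u − v) = 0. Since −32 ≠ 0, u = v. Therefore σ is injective.
Solving σ(x) = 2: cross-multiplying gives −4x + 3 = 2(4x + 5), which rearranges to −12x = 7, so x = −7/12.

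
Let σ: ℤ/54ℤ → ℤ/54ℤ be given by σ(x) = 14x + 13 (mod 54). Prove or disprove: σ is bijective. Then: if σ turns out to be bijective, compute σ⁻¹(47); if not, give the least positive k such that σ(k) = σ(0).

27

Recall: injectivity means: for all a, b in the domain, σ(a) = σ(b) implies a = b.
We have gcd(14, 54) = 2 > 1. Taking a = 0 and b = 27: σ(0) = 13 and σ(27) = 14·27 + 13 = 391 ≡ 13 (mod 54).
So σ(0) = σ(27) while 0 ≠ 27, hence σ is not injective, hence not bijective.
Since σ is not bijective, we find the least positive k with σ(k) = σ(0): this means 14k ≡ 0 (mod 54), i.e. 54 ∣ 14k. Since gcd(14, 54) = 2, dividing through by 2 this holds exactly when 27 ∣ 7k, and as gcd(7, 27) = 1, exactly when 27 ∣ k.
The smallest positive such k is 27.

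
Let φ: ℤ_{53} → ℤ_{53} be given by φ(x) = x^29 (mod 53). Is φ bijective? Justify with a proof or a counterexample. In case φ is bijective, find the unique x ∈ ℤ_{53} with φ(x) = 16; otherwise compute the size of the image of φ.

Since 53 is prime, the nonzero elements of ℤ_{53} form a cyclic group of order 52.
As gcd(29, 52) = 1, raising to the 29th power is a bijection on this group: if a^29 ≡ b^29 then (ab^{−1})^29 = 1, and the only element of order dividing gcd(29, 52) = 1 is 1, so a = b.
With φ(0) = 0 this makes φ injective on all of ℤ_{53}, hence bijective (finite equal-size domain and codomain). In particular φ is bijective.
Since φ is bijective, we find the preimage of 16. The inverse of x ↦ x^29 on (ℤ_{53})^× is x ↦ x^9, because 29·9 = 261 = 5·52 + 1 ≡ 1 (mod 52) and x^{52} = 1 for x ≠ 0 (Fermat). So φ⁻¹(16) = 16^9 mod 53.
Repeated squaring mod 53: 16^1 ≡ 16, 16^2 ≡ 16² = 256 ≡ 44, 16^4 ≡ 44² = 1936 ≡ 28, 16^8 ≡ 28² = 784 ≡ 42. Since 9 = 8 + 1, 16^9 ≡ 42·16: 42·16 = 672 ≡ 36. So 16^9 ≡ 36 (mod 53).
Hence φ⁻¹(16) = 36.

36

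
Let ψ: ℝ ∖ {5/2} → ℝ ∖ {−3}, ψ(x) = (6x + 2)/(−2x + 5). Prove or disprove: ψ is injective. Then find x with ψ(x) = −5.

Suppose ψ(s) = ψ(t). Cross-multiplying: (6s + 2)(−2t + 5) = (6t + 2)(−2s + 5).
Expanding both sides and cancelling the symmetric terms leaves 34·(s − t) = 0. Since 34 ≠ 0, s = t. Thus ψ is injective.
Solving ψ(x) = −5: cross-multiplying gives 6x + 2 = −5(−2x + 5), which rearranges to −4x = −27, so x = 27/4.

27/4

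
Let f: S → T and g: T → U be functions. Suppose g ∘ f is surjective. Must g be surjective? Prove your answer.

Let c ∈ U. Since g ∘ f is surjective, some a ∈ S has g(f(a)) = c. Then b = f(a) ∈ T satisfies g(b) = c. So g is surjective.

surjective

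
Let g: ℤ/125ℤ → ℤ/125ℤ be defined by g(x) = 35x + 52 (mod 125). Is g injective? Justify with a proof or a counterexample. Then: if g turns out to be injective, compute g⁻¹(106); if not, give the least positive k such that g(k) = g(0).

25

Recall that g is injective when g(a) = g(b) forces a = b.
We have gcd(35, 125) = 5 > 1. Taking a = 0 and b = 25: g(0) = 52 and g(25) = 35·25 + 52 = 927 ≡ 52 (mod 125).
So g(0) = g(25) while 0 ≠ 25, hence g is not injective.
Since g is not injective, we find the least positive k with g(k) = g(0): this means 35k ≡ 0 (mod 125), i.e. 125 ∣ 35k. Since gcd(35, 125) = 5, dividing through by 5 this holds exactly when 25 ∣ 7k, and as gcd(7, 25) = 1, exactly when 25 ∣ k.
The smallest positive such k is 25.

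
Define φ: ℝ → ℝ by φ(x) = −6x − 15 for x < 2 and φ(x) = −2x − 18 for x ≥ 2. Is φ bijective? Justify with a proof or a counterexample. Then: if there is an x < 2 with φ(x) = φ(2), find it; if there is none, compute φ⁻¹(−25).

7/6

Both pieces are strictly decreasing (slopes −6 and −2), so each is injective on its own interval.
The left piece maps (−∞, 2) onto (−27, ∞); the right piece maps [2, ∞) onto (−∞, −22].
These images overlap. In particular φ(2) = −22 (right piece), and solving −6x − 15 = −22 on the left piece gives x = 7/6 < 2.
So φ(7/6) = φ(2) with 7/6 ≠ 2, and φ is not injective, hence not bijective. This x = 7/6 is the requested value below 2.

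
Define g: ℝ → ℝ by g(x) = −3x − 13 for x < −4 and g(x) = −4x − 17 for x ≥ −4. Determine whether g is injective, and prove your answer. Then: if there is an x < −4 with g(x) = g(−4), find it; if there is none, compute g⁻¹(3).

Both pieces are strictly decreasing (slopes −3 and −4), so each is injective on its own interval.
The left piece maps (−∞, −4) onto (−1, ∞); the right piece maps [−4, ∞) onto (−∞, −1].
These images are disjoint, so no value is attained by both pieces. Therefore g is injective.
Because the two images are disjoint, no x < −4 has g(x) = g(−4), so we compute g⁻¹(3): 3 lies in (−1, ∞), so solve −3x − 13 = 3: x = (3 + 13)/(−3) = −16/3.

-16/3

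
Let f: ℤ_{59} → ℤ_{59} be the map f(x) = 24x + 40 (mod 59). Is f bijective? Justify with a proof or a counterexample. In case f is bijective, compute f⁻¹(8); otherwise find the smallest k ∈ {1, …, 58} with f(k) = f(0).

38

If f(x_1) = f(x_2), then 24x_1 ≡ 24x_2 (mod 59). Because gcd(24, 59) = 1, we may cancel 24 to get x_1 ≡ x_2 (mod 59).
We now compute 24⁻¹ mod 59 explicitly. Euclid's algorithm: 59 = 2·24 + 11, 24 = 2·11 + 2, 11 = 5·2 + 1; back-substituting gives 1 = 32·24 − 13·59, so 24⁻¹ ≡ 32 (mod 59).
Then y ↦ 32(y − 40) is a two-sided inverse to f, so every y ∈ ℤ_{59} has a preimage.
Hence f is bijective.
Since f is bijective, we compute f⁻¹(8): solve 24x + 40 ≡ 8 (mod 59), i.e. 24x ≡ 27 (mod 59).
Multiplying by 24⁻¹ = 32 gives x ≡ 32·27 = 864 = 14·59 + 38 ≡ 38 (mod 59).
Check: f(38) = 24·38 + 40 = 952 = 16·59 + 8 ≡ 8 (mod 59).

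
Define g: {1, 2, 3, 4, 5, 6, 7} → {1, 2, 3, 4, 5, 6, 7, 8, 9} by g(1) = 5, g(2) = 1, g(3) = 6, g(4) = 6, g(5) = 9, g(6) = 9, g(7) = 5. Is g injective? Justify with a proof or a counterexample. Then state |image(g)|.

g(3) = 6 = g(4) with 3 ≠ 4, so g is not injective.
The image of g is {1, 5, 6, 9}, which has 4 elements.

4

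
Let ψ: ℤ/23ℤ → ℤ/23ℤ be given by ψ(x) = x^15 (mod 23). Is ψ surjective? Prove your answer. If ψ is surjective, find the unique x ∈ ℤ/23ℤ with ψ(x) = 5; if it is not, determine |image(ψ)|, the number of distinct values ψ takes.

Since 23 is prime, the nonzero elements of ℤ/23ℤ form a cyclic group of order 22.
As gcd(15, 22) = 1, raising to the 15th power is a bijection on this group: if s^15 ≡ t^15 then (st^{−1})^15 = 1, and the only element of order dividing gcd(15, 22) = 1 is 1, so s = t.
With ψ(0) = 0 this makes ψ injective on all of ℤ/23ℤ, hence bijective (finite equal-size domain and codomain). In particular ψ is surjective.
Since ψ is surjective, we find the preimage of 5. The inverse of x ↦ x^15 on (ℤ/23ℤ)^× is x ↦ x^3, because 15·3 = 45 = 2·22 + 1 ≡ 1 (mod 22) and x^{22} = 1 for x ≠ 0 (Fermat). So ψ⁻¹(5) = 5^3 mod 23.
Repeated squaring mod 23: 5^1 ≡ 5, 5^2 ≡ 5² = 25 ≡ 2. Since 3 = 2 + 1, 5^3 ≡ 2·5: 2·5 = 10. So 5^3 ≡ 10 (mod 23).
Hence ψ⁻¹(5) = 10.

10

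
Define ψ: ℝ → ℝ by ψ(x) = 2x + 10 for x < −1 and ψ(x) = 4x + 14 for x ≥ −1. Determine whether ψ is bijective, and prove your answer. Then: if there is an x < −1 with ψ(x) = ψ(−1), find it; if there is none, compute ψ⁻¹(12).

Both pieces are strictly increasing (slopes 2 and 4), so each is injective on its own interval.
The left piece maps (−∞, −1) onto (−∞, 8); the right piece maps [−1, ∞) onto [10, ∞).
The images leave a gap (8 has no preimage), so ψ is not surjective, hence not bijective.
Because the two images are disjoint, no x < −1 has ψ(x) = ψ(−1), so we compute ψ⁻¹(12): 12 lies in [10, ∞), so solve 4x + 14 = 12: x = (12 − 14)/4 = −1/2.

-1/2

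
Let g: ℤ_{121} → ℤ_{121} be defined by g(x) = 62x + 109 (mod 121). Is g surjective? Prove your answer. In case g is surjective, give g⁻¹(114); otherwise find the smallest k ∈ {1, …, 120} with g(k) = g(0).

84

By definition, surjectivity means every element of the codomain has a preimage under g.
Since gcd(62, 121) = 1, 62 is invertible modulo 121. Euclid's algorithm: 121 = 1·62 + 59, 62 = 1·59 + 3, 59 = 19·3 + 2, 3 = 1·2 + 1; back-substituting gives 1 = 41·62 − 21·121, so 62⁻¹ ≡ 41 (mod 121).
Then y ↦ 41(y − 109) is a two-sided inverse to g, so every y ∈ ℤ_{121} has a preimage.
Hence g is surjective.
Since g is surjective, we find g⁻¹(114): we need 62x ≡ 114 − 109 ≡ 5 (mod 121). Using 62⁻¹ = 41: x ≡ 41·5 = 205 = 1·121 + 84, so x = 84.
Check: g(84) = 62·84 + 109 = 5317 = 43·121 + 114 ≡ 114 (mod 121).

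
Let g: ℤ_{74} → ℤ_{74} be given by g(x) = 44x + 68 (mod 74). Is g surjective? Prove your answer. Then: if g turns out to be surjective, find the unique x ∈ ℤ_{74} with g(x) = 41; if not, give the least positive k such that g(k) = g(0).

37

By definition, g is surjective if every y in the codomain equals g(x) for some x in the domain.
Since gcd(44, 74) = 2, we have 44x ≡ 0 (mod 2) for all x, so g(x) ≡ 0 (mod 2).
But 1 ≢ 0 (mod 2), so 1 ∈ ℤ_{74} has no preimage. Thus g is not surjective.
Since g is not surjective, we find the least positive k with g(k) = g(0): this means 44k ≡ 0 (mod 74), i.e. 74 ∣ 44k. Since gcd(44, 74) = 2, dividing through by 2 this holds exactly when 37 ∣ 22k, and as gcd(22, 37) = 1, exactly when 37 ∣ k.
The smallest positive such k is 37.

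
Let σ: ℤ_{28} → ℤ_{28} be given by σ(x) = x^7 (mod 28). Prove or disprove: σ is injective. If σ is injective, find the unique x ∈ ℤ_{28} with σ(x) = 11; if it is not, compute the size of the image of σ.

21

σ(0) = 0^7 = 0.
σ(14): Repeated squaring mod 28: 14^1 ≡ 14, 14^2 ≡ 14² = 196 ≡ 0, 14^4 ≡ 0² = 0. Since 7 = 4 + 2 + 1, 14^7 ≡ 0·0·14: 0·0 = 0, then 0·14 = 0. So 14^7 ≡ 0 (mod 28).
So σ(0) = σ(14) = 0 while 0 ≠ 14, thus σ is not injective.
Since σ is not injective, we determine |image(σ)|. Computing x^7 mod 28 for each x (by repeated squaring, reducing mod 28 at every step), the values σ(0), σ(1), …, σ(27) are: 0, 1, 16, 3, 4, 5, 20, 7, 8, 9, 24, 11, 12, 13, 0, 15, 16, 17, 4, 19, 20, 21, 8, 23, 24, 25, 12, 27.
The distinct values are {0, 1, 3, 4, 5, 7, 8, 9, 11, 12, 13, 15, 16, 17, 19, 20, 21, 23, 24, 25, 27}; there are 21 of them.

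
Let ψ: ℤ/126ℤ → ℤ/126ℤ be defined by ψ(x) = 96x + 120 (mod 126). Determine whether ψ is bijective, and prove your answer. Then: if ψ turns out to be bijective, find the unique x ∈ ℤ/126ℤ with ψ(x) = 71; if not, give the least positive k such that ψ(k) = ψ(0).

21

We have gcd(96, 126) = 6 > 1. Taking x_1 = 0 and x_2 = 21: ψ(0) = 120 and ψ(21) = 96·21 + 120 = 2136 ≡ 120 (mod 126).
So ψ(0) = ψ(21) while 0 ≠ 21, therefore ψ is not injective, hence not bijective.
Since ψ is not bijective, we find the least positive k with ψ(k) = ψ(0): this means 96k ≡ 0 (mod 126), i.e. 126 ∣ 96k. Since gcd(96, 126) = 6, dividing through by 6 this holds exactly when 21 ∣ 16k, and as gcd(16, 21) = 1, exactly when 21 ∣ k.
The smallest positive such k is 21.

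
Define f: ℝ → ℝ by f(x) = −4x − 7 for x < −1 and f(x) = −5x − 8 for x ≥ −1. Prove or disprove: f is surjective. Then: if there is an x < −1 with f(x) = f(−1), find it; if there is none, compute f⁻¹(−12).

4/5

Both pieces are strictly decreasing (slopes −4 and −5), so each is injective on its own interval.
The left piece maps (−∞, −1) onto (−3, ∞); the right piece maps [−1, ∞) onto (−∞, −3].
These images together cover ℝ, so f is surjective.
Because the two images are disjoint, no x < −1 has f(x) = f(−1), so we compute f⁻¹(−12): −12 lies in (−∞, −3], so solve −5x − 8 = −12: x = (−12 + 8)/(−5) = 4/5.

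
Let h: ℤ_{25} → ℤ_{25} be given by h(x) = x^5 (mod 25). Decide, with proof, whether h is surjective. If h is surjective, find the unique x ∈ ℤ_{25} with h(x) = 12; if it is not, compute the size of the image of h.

5

h(0) = 0^5 = 0.
h(5): Repeated squaring mod 25: 5^1 ≡ 5, 5^2 ≡ 5² = 25 ≡ 0, 5^4 ≡ 0² = 0. Since 5 = 4 + 1, 5^5 ≡ 0·5: 0·5 = 0. So 5^5 ≡ 0 (mod 25).
So h(0) = h(5) = 0 while 0 ≠ 5, so h is not injective.
A non-injective map from the 25-element set ℤ_{25} to itself takes at most 24 distinct values, so it cannot be surjective. Hence h is not surjective.
Since h is not surjective, we determine |image(h)|. Computing x^5 mod 25 for each x (by repeated squaring, reducing mod 25 at every step), the values h(0), h(1), …, h(24) are: 0, 1, 7, 18, 24, 0, 1, 7, 18, 24, 0, 1, 7, 18, 24, 0, 1, 7, 18, 24, 0, 1, 7, 18, 24.
The distinct values are {0, 1, 7, 18, 24}; there are 5 of them.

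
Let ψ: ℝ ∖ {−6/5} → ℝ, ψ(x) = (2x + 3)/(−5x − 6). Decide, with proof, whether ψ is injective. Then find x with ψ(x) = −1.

-1

Suppose ψ(u) = ψ(v). Cross-multiplying: (2u + 3)(−5v − 6) = (2v + 3)(−5u − 6).
Expanding both sides and cancelling the symmetric terms leaves 3·(u − v) = 0. Since 3 ≠ 0, u = v. Thus ψ is injective.
Solving ψ(x) = −1: cross-multiplying gives 2x + 3 = −1(−5x − 6), which rearranges to −3x = 3, so x = −1.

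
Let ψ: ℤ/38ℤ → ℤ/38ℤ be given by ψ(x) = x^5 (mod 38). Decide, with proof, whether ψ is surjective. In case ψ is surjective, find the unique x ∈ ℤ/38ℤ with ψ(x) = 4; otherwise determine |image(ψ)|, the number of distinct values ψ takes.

Computing x^5 mod 38 for each x (by repeated squaring, reducing mod 38 at every step), the values ψ(0), ψ(1), …, ψ(37) are: 0, 1, 32, 15, 36, 9, 24, 11, 12, 35, 22, 7, 8, 33, 10, 21, 4, 25, 18, 19, 20, 13, 34, 17, 28, 5, 30, 31, 16, 3, 26, 27, 14, 29, 2, 23, 6, 37.
Every element of ℤ/38ℤ appears exactly once in this list, so ψ is a bijection, and in particular surjective.
Since ψ is surjective, we read off the preimage of 4 from the same table: ψ(16) = 4, so ψ⁻¹(4) = 16.

16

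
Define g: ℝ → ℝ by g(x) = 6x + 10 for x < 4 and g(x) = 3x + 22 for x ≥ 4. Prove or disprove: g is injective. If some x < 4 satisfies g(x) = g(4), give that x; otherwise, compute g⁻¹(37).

5

Both pieces are strictly increasing (slopes 6 and 3), so each is injective on its own interval.
The left piece maps (−∞, 4) onto (−∞, 34); the right piece maps [4, ∞) onto [34, ∞).
These images are disjoint, so no value is attained by both pieces. So g is injective.
Because the two images are disjoint, no x < 4 has g(x) = g(4), so we compute g⁻¹(37): 37 lies in [34, ∞), so solve 3x + 22 = 37: x = (37 − 22)/3 = 5.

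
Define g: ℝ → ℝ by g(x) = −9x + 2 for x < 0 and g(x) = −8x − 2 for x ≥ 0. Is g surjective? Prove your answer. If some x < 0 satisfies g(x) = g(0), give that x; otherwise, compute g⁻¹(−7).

5/8

Both pieces are strictly decreasing (slopes −9 and −8), so each is injective on its own interval.
The left piece maps (−∞, 0) onto (2, ∞); the right piece maps [0, ∞) onto (−∞, −2].
The union (2, ∞) ∪ (−∞, −2] omits the interval between 2 and −2; in particular 2 has no preimage. So g is not surjective.
Because the two images are disjoint, no x < 0 has g(x) = g(0), so we compute g⁻¹(−7): −7 lies in (−∞, −2], so solve −8x − 2 = −7: x = (−7 + 2)/(−8) = 5/8.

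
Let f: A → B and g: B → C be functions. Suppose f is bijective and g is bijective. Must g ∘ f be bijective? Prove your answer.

Injectivity: if g(f(a)) = g(f(b)) then f(a) = f(b) (g injective) so a = b (f injective).
Surjectivity: for c ∈ C pick b with g(b) = c, then a with f(a) = b; then (g ∘ f)(a) = c.
So g ∘ f is bijective.

bijective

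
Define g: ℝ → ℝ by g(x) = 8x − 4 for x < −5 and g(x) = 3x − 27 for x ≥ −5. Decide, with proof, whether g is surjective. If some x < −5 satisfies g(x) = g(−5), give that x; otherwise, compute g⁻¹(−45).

Both pieces are strictly increasing (slopes 8 and 3), so each is injective on its own interval.
The left piece maps (−∞, −5) onto (−∞, −44); the right piece maps [−5, ∞) onto [−42, ∞).
The union (−∞, −44) ∪ [−42, ∞) omits the interval between −44 and −42; in particular −44 has no preimage. So g is not surjective.
Because the two images are disjoint, no x < −5 has g(x) = g(−5), so we compute g⁻¹(−45): −45 lies in (−∞, −44), so solve 8x − 4 = −45: x = (−45 + 4)/8 = −41/8.

-41/8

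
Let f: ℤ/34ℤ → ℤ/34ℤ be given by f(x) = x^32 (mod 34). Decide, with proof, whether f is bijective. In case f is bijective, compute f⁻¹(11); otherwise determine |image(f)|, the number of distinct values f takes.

4

f(1) = 1^32 = 1.
f(3): Repeated squaring mod 34: 3^1 ≡ 3, 3^2 ≡ 3² = 9, 3^4 ≡ 9² = 81 ≡ 13, 3^8 ≡ 13² = 169 ≡ 33, 3^16 ≡ 33² = 1089 ≡ 1, 3^32 ≡ 1² = 1. So 3^32 ≡ 1 (mod 34).
So f(1) = f(3) = 1 while 1 ≠ 3, therefore f is not injective, hence not bijective.
Since f is not bijective, we determine |image(f)|. Computing x^32 mod 34 for each x (by repeated squaring, reducing mod 34 at every step), the values f(0), f(1), …, f(33) are: 0, 1, 18, 1, 18, 1, 18, 1, 18, 1, 18, 1, 18, 1, 18, 1, 18, 17, 18, 1, 18, 1, 18, 1, 18, 1, 18, 1, 18, 1, 18, 1, 18, 1.
The distinct values are {0, 1, 17, 18}; there are 4 of them.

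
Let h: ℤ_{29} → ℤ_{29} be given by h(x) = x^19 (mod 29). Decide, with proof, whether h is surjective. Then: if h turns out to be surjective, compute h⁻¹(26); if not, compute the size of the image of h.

Since 29 is prime, the nonzero elements of ℤ_{29} form a cyclic group of order 28.
As gcd(19, 28) = 1, raising to the 19th power is a bijection on this group: if s^19 ≡ t^19 then (st^{−1})^19 = 1, and the only element of order dividing gcd(19, 28) = 1 is 1, so s = t.
With h(0) = 0 this makes h injective on all of ℤ_{29}, hence bijective (finite equal-size domain and codomain). In particular h is surjective.
Since h is surjective, we find the preimage of 26. The inverse of x ↦ x^19 on (ℤ_{29})^× is x ↦ x^3, because 19·3 = 57 = 2·28 + 1 ≡ 1 (mod 28) and x^{28} = 1 for x ≠ 0 (Fermat). So h⁻¹(26) = 26^3 mod 29.
Repeated squaring mod 29: 26^1 ≡ 26, 26^2 ≡ 26² = 676 ≡ 9. Since 3 = 2 + 1, 26^3 ≡ 9·26: 9·26 = 234 ≡ 2. So 26^3 ≡ 2 (mod 29).
Hence h⁻¹(26) = 2.

2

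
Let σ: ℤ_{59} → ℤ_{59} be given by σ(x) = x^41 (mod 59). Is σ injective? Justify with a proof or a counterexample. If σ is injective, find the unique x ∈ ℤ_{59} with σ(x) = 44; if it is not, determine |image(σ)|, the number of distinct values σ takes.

Since 59 is prime, the nonzero elements of ℤ_{59} form a cyclic group of order 58.
As gcd(41, 58) = 1, raising to the 41st power is a bijection on this group: if a^41 ≡ b^41 then (ab^{−1})^41 = 1, and the only element of order dividing gcd(41, 58) = 1 is 1, so a = b.
With σ(0) = 0 this makes σ injective on all of ℤ_{59}, hence bijective (finite equal-size domain and codomain). In particular σ is injective.
Since σ is injective, we find the preimage of 44. The inverse of x ↦ x^41 on (ℤ_{59})^× is x ↦ x^17, because 41·17 = 697 = 12·58 + 1 ≡ 1 (mod 58) and x^{58} = 1 for x ≠ 0 (Fermat). So σ⁻¹(44) = 44^17 mod 59.
Repeated squaring mod 59: 44^1 ≡ 44, 44^2 ≡ 44² = 1936 ≡ 48, 44^4 ≡ 48² = 2304 ≡ 3, 44^8 ≡ 3² = 9, 44^16 ≡ 9² = 81 ≡ 22. Since 17 = 16 + 1, 44^17 ≡ 22·44: 22·44 = 968 ≡ 24. So 44^17 ≡ 24 (mod 59).
Hence σ⁻¹(44) = 24.

24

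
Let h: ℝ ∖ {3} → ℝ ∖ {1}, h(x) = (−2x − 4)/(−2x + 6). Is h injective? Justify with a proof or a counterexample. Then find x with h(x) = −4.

Suppose h(a) = h(b). Cross-multiplying: (−2a − 4)(−2b + 6) = (−2b − 4)(−2a + 6).
Expanding both sides and cancelling the symmetric terms leaves −20·(a − b) = 0. Since −20 ≠ 0, a = b. So h is injective.
Solving h(x) = −4: cross-multiplying gives −2x − 4 = −4(−2x + 6), which rearranges to −10x = −20, so x = 2.

2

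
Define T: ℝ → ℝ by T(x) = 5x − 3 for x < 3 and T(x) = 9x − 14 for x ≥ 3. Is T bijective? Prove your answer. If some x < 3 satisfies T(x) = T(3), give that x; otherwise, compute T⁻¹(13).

Both pieces are strictly increasing (slopes 5 and 9), so each is injective on its own interval.
The left piece maps (−∞, 3) onto (−∞, 12); the right piece maps [3, ∞) onto [13, ∞).
The images leave a gap (12 has no preimage), so T is not surjective, hence not bijective.
Because the two images are disjoint, no x < 3 has T(x) = T(3), so we compute T⁻¹(13): 13 lies in [13, ∞), so solve 9x − 14 = 13: x = (13 + 14)/9 = 3.

3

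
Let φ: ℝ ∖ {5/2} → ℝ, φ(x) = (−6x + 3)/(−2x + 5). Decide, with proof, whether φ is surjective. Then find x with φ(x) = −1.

If φ(x) = 3, cross-multiplying gives −2(−6x + 3) = −6(−2x + 5), which simplifies to −6 = −30 — false.  So 3 has no preimage and φ is not surjective.
Solving φ(x) = −1: cross-multiplying gives −6x + 3 = −1(−2x + 5), which rearranges to −8x = −8, so x = 1.

1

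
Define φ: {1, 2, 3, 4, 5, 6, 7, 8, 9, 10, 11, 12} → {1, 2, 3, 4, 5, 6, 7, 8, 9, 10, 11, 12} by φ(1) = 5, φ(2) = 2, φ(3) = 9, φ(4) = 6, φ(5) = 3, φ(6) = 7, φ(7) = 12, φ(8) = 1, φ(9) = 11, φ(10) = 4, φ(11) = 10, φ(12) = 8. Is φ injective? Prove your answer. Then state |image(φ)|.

The values φ(1), …, φ(12) are 5, 2, 9, 6, 3, 7, 12, 1, 11, 4, 10, 8 — all distinct.
So φ(a) = φ(b) only when a = b, and φ is injective.
The image of φ is {1, 2, 3, 4, 5, 6, 7, 8, 9, 10, 11, 12}, which has 12 elements.

12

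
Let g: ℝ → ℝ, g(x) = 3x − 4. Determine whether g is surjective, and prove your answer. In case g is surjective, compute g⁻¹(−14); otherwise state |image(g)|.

For any y ∈ ℝ, x = (y + 4)/3 satisfies g(x) = y.
Thus g is surjective.
Since g is surjective, we compute g⁻¹(−14) = (−14 + 4)/3 = −10/3.

-10/3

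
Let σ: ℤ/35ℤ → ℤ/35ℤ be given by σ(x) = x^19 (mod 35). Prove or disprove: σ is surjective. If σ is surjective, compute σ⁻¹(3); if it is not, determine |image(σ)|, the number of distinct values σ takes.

Computing x^19 mod 35 for each x (by repeated squaring, reducing mod 35 at every step), the values σ(0), σ(1), …, σ(34) are: 0, 1, 23, 17, 4, 5, 6, 28, 22, 9, 10, 11, 33, 27, 14, 15, 16, 3, 32, 19, 20, 21, 8, 2, 24, 25, 26, 13, 7, 29, 30, 31, 18, 12, 34.
Every element of ℤ/35ℤ appears exactly once in this list, so σ is a bijection, and in particular surjective.
Since σ is surjective, we read off the preimage of 3 from the same table: σ(17) = 3, so σ⁻¹(3) = 17.

17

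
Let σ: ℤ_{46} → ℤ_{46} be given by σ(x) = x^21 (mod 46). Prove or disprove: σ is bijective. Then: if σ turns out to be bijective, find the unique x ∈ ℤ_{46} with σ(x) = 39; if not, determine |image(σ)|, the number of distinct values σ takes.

Computing x^21 mod 46 for each x (by repeated squaring, reducing mod 46 at every step), the values σ(0), σ(1), …, σ(45) are: 0, 1, 12, 31, 6, 37, 4, 33, 26, 41, 30, 21, 2, 39, 28, 43, 36, 19, 32, 17, 38, 11, 22, 23, 24, 35, 8, 29, 14, 27, 10, 3, 18, 7, 44, 25, 16, 5, 20, 13, 42, 9, 40, 15, 34, 45.
Every element of ℤ_{46} appears exactly once in this list, so σ is a bijection, and in particular bijective.
Since σ is bijective, we read off the preimage of 39 from the same table: σ(13) = 39, so σ⁻¹(39) = 13.

13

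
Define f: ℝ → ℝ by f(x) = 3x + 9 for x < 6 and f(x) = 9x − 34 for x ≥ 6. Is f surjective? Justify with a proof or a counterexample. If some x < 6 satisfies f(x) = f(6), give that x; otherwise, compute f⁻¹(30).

11/3

Both pieces are strictly increasing (slopes 3 and 9), so each is injective on its own interval.
The left piece maps (−∞, 6) onto (−∞, 27); the right piece maps [6, ∞) onto [20, ∞).
The union (−∞, 27) ∪ [20, ∞) covers ℝ, so f is surjective.
For the follow-up: the images overlap, so an x < 6 with f(x) = f(6) exists. f(6) = 20; solving 3x + 9 = 20 for x < 6 gives x = (20 − 9)/3 = 11/3.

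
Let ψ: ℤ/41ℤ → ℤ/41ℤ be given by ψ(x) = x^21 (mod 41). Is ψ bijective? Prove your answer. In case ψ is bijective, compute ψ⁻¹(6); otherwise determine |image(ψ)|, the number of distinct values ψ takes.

35

Since 41 is prime, the nonzero elements of ℤ/41ℤ form a cyclic group of order 40.
As gcd(21, 40) = 1, raising to the 21st power is a bijection on this group: if u^21 ≡ v^21 then (uv^{−1})^21 = 1, and the only element of order dividing gcd(21, 40) = 1 is 1, so u = v.
With ψ(0) = 0 this makes ψ injective on all of ℤ/41ℤ, hence bijective (finite equal-size domain and codomain). In particular ψ is bijective.
Since ψ is bijective, we find the preimage of 6. The inverse of x ↦ x^21 on (ℤ/41ℤ)^× is x ↦ x^21, because 21·21 = 441 = 11·40 + 1 ≡ 1 (mod 40) and x^{40} = 1 for x ≠ 0 (Fermat). So ψ⁻¹(6) = 6^21 mod 41.
Repeated squaring mod 41: 6^1 ≡ 6, 6^2 ≡ 6² = 36, 6^4 ≡ 36² = 1296 ≡ 25, 6^8 ≡ 25² = 625 ≡ 10, 6^16 ≡ 10² = 100 ≡ 18. Since 21 = 16 + 4 + 1, 6^21 ≡ 18·25·6: 18·25 = 450 ≡ 40, then 40·6 = 240 ≡ 35. So 6^21 ≡ 35 (mod 41).
Hence ψ⁻¹(6) = 35.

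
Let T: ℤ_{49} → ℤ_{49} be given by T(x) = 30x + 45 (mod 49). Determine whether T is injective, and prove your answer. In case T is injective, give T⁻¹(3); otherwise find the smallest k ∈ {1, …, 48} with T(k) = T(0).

If T(s) = T(t), then 30s ≡ 30t (mod 49). Because gcd(30, 49) = 1, we may cancel 30 to get s ≡ t (mod 49).
So T is injective.
We now compute 30⁻¹ mod 49 explicitly. Euclid's algorithm: 49 = 1·30 + 19, 30 = 1·19 + 11, 19 = 1·11 + 8, 11 = 1·8 + 3, 8 = 2·3 + 2, 3 = 1·2 + 1; back-substituting gives 1 = 18·30 − 11·49, so 30⁻¹ ≡ 18 (mod 49).
Since T is injective, we compute T⁻¹(3): solve 30x + 45 ≡ 3 (mod 49), i.e. 30x ≡ 7 (mod 49).
Multiplying by 30⁻¹ = 18 gives x ≡ 18·7 = 126 = 2·49 + 28 ≡ 28 (mod 49).
Check: T(28) = 30·28 + 45 = 885 = 18·49 + 3 ≡ 3 (mod 49).

28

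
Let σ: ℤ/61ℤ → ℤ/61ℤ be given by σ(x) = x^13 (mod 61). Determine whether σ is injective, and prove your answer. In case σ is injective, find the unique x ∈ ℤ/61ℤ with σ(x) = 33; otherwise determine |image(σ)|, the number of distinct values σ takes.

23

Since 61 is prime, the nonzero elements of ℤ/61ℤ form a cyclic group of order 60.
As gcd(13, 60) = 1, raising to the 13th power is a bijection on this group: if u^13 ≡ v^13 then (uv^{−1})^13 = 1, and the only element of order dividing gcd(13, 60) = 1 is 1, so u = v.
With σ(0) = 0 this makes σ injective on all of ℤ/61ℤ, hence bijective (finite equal-size domain and codomain). In particular σ is injective.
Since σ is injective, we find the preimage of 33. The inverse of x ↦ x^13 on (ℤ/61ℤ)^× is x ↦ x^37, because 13·37 = 481 = 8·60 + 1 ≡ 1 (mod 60) and x^{60} = 1 for x ≠ 0 (Fermat). So σ⁻¹(33) = 33^37 mod 61.
Repeated squaring mod 61: 33^1 ≡ 33, 33^2 ≡ 33² = 1089 ≡ 52, 33^4 ≡ 52² = 2704 ≡ 20, 33^8 ≡ 20² = 400 ≡ 34, 33^16 ≡ 34² = 1156 ≡ 58, 33^32 ≡ 58² = 3364 ≡ 9. Since 37 = 32 + 4 + 1, 33^37 ≡ 9·20·33: 9·20 = 180 ≡ 58, then 58·33 = 1914 ≡ 23. So 33^37 ≡ 23 (mod 61).
Hence σ⁻¹(33) = 23.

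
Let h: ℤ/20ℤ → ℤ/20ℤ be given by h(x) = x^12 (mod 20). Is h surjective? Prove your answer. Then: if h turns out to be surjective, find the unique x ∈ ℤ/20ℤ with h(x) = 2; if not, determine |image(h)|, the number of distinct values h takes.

h(1) = 1^12 = 1.
h(3): Repeated squaring mod 20: 3^1 ≡ 3, 3^2 ≡ 3² = 9, 3^4 ≡ 9² = 81 ≡ 1, 3^8 ≡ 1² = 1. Since 12 = 8 + 4, 3^12 ≡ 1·1: 1·1 = 1. So 3^12 ≡ 1 (mod 20).
So h(1) = h(3) = 1 while 1 ≠ 3, hence h is not injective.
A non-injective map from the 20-element set ℤ/20ℤ to itself takes at most 19 distinct values, so it cannot be surjective. So h is not surjective.
Since h is not surjective, we determine |image(h)|. Computing x^12 mod 20 for each x (by repeated squaring, reducing mod 20 at every step), the values h(0), h(1), …, h(19) are: 0, 1, 16, 1, 16, 5, 16, 1, 16, 1, 0, 1, 16, 1, 16, 5, 16, 1, 16, 1.
The distinct values are {0, 1, 5, 16}; there are 4 of them.

4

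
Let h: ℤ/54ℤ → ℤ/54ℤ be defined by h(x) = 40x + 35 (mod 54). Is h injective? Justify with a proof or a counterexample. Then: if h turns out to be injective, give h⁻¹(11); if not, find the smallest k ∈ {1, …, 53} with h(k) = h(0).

We have gcd(40, 54) = 2 > 1. Taking a = 0 and b = 27: h(0) = 35 and h(27) = 40·27 + 35 = 1115 ≡ 35 (mod 54).
So h(0) = h(27) while 0 ≠ 27, hence h is not injective.
Since h is not injective, we find the least positive k with h(k) = h(0): this means 40k ≡ 0 (mod 54), i.e. 54 ∣ 40k. Since gcd(40, 54) = 2, dividing through by 2 this holds exactly when 27 ∣ 20k, and as gcd(20, 27) = 1, exactly when 27 ∣ k.
The smallest positive such k is 27.

27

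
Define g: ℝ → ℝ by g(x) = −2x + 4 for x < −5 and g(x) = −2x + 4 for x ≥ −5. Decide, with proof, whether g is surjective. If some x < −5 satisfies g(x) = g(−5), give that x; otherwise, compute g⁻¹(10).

-3

Both pieces are strictly decreasing (slopes −2 and −2), so each is injective on its own interval.
The left piece maps (−∞, −5) onto (14, ∞); the right piece maps [−5, ∞) onto (−∞, 14].
These images together cover ℝ, so g is surjective.
Because the two images are disjoint, no x < −5 has g(x) = g(−5), so we compute g⁻¹(10): 10 lies in (−∞, 14], so solve −2x + 4 = 10: x = (10 − 4)/(−2) = −3.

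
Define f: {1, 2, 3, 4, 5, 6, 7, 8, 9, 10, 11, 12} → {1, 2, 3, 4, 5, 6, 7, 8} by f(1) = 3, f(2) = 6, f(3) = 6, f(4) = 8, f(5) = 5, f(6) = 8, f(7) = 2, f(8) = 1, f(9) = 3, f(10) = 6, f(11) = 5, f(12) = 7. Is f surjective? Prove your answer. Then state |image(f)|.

No element maps to 4, so f is not surjective.
The image of f is {1, 2, 3, 5, 6, 7, 8}, which has 7 elements.

7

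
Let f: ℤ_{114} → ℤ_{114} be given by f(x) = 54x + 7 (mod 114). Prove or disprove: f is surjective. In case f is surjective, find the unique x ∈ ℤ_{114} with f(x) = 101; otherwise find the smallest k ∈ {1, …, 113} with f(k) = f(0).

Since gcd(54, 114) = 6, we have 54x ≡ 0 (mod 6) for all x, so f(x) ≡ 1 (mod 6).
But 0 ≢ 1 (mod 6), so 0 ∈ ℤ_{114} has no preimage. Therefore f is not surjective.
Since f is not surjective, we find the least positive k with f(k) = f(0): this means 54k ≡ 0 (mod 114), i.e. 114 ∣ 54k. Since gcd(54, 114) = 6, dividing through by 6 this holds exactly when 19 ∣ 9k, and as gcd(9, 19) = 1, exactly when 19 ∣ k.
The smallest positive such k is 19.

19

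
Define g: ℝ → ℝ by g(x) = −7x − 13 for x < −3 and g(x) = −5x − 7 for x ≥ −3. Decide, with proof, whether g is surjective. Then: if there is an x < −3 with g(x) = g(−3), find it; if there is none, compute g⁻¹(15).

-4

Both pieces are strictly decreasing (slopes −7 and −5), so each is injective on its own interval.
The left piece maps (−∞, −3) onto (8, ∞); the right piece maps [−3, ∞) onto (−∞, 8].
These images together cover ℝ, so g is surjective.
Because the two images are disjoint, no x < −3 has g(x) = g(−3), so we compute g⁻¹(15): 15 lies in (8, ∞), so solve −7x − 13 = 15: x = (15 + 13)/(−7) = −4.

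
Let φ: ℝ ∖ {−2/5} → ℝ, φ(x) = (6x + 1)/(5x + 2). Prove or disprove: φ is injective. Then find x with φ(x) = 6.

-11/24

Suppose φ(u) = φ(v). Cross-multiplying: (6u + 1)(5v + 2) = (6v + 1)(5u + 2).
Expanding both sides and cancelling the symmetric terms leaves 7·(u − v) = 0. Since 7 ≠ 0, u = v. So φ is injective.
Solving φ(x) = 6: cross-multiplying gives 6x + 1 = 6(5x + 2), which rearranges to −24x = 11, so x = −11/24.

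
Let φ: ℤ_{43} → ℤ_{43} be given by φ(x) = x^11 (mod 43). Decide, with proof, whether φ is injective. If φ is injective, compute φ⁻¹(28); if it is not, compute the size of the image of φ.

Since 43 is prime, the nonzero elements of ℤ_{43} form a cyclic group of order 42.
As gcd(11, 42) = 1, raising to the 11th power is a bijection on this group: if x_1^11 ≡ x_2^11 then (x_1x_2^{−1})^11 = 1, and the only element of order dividing gcd(11, 42) = 1 is 1, so x_1 = x_2.
With φ(0) = 0 this makes φ injective on all of ℤ_{43}, hence bijective (finite equal-size domain and codomain). In particular φ is injective.
Since φ is injective, we find the preimage of 28. The inverse of x ↦ x^11 on (ℤ_{43})^× is x ↦ x^23, because 11·23 = 253 = 6·42 + 1 ≡ 1 (mod 42) and x^{42} = 1 for x ≠ 0 (Fermat). So φ⁻¹(28) = 28^23 mod 43.
Repeated squaring mod 43: 28^1 ≡ 28, 28^2 ≡ 28² = 784 ≡ 10, 28^4 ≡ 10² = 100 ≡ 14, 28^8 ≡ 14² = 196 ≡ 24, 28^16 ≡ 24² = 576 ≡ 17. Since 23 = 16 + 4 + 2 + 1, 28^23 ≡ 17·14·10·28: 17·14 = 238 ≡ 23, then 23·10 = 230 ≡ 15, then 15·28 = 420 ≡ 33. So 28^23 ≡ 33 (mod 43).
Hence φ⁻¹(28) = 33.

33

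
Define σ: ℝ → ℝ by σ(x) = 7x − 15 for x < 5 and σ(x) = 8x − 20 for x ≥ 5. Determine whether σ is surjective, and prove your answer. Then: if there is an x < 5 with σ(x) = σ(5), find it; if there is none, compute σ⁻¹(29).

Both pieces are strictly increasing (slopes 7 and 8), so each is injective on its own interval.
The left piece maps (−∞, 5) onto (−∞, 20); the right piece maps [5, ∞) onto [20, ∞).
These images together cover ℝ, so σ is surjective.
Because the two images are disjoint, no x < 5 has σ(x) = σ(5), so we compute σ⁻¹(29): 29 lies in [20, ∞), so solve 8x − 20 = 29: x = (29 + 20)/8 = 49/8.

49/8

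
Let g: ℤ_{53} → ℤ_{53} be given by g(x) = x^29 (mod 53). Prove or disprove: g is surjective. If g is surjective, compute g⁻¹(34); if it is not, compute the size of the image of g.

5

Since 53 is prime, the nonzero elements of ℤ_{53} form a cyclic group of order 52.
As gcd(29, 52) = 1, raising to the 29th power is a bijection on this group: if s^29 ≡ t^29 then (st^{−1})^29 = 1, and the only element of order dividing gcd(29, 52) = 1 is 1, so s = t.
With g(0) = 0 this makes g injective on all of ℤ_{53}, hence bijective (finite equal-size domain and codomain). In particular g is surjective.
Since g is surjective, we find the preimage of 34. The inverse of x ↦ x^29 on (ℤ_{53})^× is x ↦ x^9, because 29·9 = 261 = 5·52 + 1 ≡ 1 (mod 52) and x^{52} = 1 for x ≠ 0 (Fermat). So g⁻¹(34) = 34^9 mod 53.
Repeated squaring mod 53: 34^1 ≡ 34, 34^2 ≡ 34² = 1156 ≡ 43, 34^4 ≡ 43² = 1849 ≡ 47, 34^8 ≡ 47² = 2209 ≡ 36. Since 9 = 8 + 1, 34^9 ≡ 36·34: 36·34 = 1224 ≡ 5. So 34^9 ≡ 5 (mod 53).
Hence g⁻¹(34) = 5.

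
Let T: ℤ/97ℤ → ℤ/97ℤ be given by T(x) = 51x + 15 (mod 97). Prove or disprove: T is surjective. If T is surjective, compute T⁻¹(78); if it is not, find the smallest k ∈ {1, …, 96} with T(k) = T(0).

Since gcd(51, 97) = 1, 51 is invertible modulo 97. Euclid's algorithm: 97 = 1·51 + 46, 51 = 1·46 + 5, 46 = 9·5 + 1; back-substituting gives 1 = 78·51 − 41·97, so 51⁻¹ ≡ 78 (mod 97).
Then y ↦ 78(y − 15) is a two-sided inverse to T, so every y ∈ ℤ/97ℤ has a preimage.
Therefore T is surjective.
Since T is surjective, we find T⁻¹(78): we need 51x ≡ 78 − 15 ≡ 63 (mod 97). Using 51⁻¹ = 78: x ≡ 78·63 = 4914 = 50·97 + 64, so x = 64.
Check: T(64) = 51·64 + 15 = 3279 = 33·97 + 78 ≡ 78 (mod 97).

64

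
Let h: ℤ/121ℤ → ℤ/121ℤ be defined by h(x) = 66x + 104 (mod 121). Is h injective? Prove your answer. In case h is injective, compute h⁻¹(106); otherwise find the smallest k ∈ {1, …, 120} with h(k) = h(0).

11

Recall that injectivity means: for all x_1, x_2 in the domain, h(x_1) = h(x_2) implies x_1 = x_2.
We have gcd(66, 121) = 11 > 1. Taking x_1 = 0 and x_2 = 11: h(0) = 104 and h(11) = 66·11 + 104 = 830 ≡ 104 (mod 121).
So h(0) = h(11) while 0 ≠ 11, thus h is not injective.
Since h is not injective, we find the least positive k with h(k) = h(0): this means 66k ≡ 0 (mod 121), i.e. 121 ∣ 66k. Since gcd(66, 121) = 11, dividing through by 11 this holds exactly when 11 ∣ 6k, and as gcd(6, 11) = 1, exactly when 11 ∣ k.
The smallest positive such k is 11.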